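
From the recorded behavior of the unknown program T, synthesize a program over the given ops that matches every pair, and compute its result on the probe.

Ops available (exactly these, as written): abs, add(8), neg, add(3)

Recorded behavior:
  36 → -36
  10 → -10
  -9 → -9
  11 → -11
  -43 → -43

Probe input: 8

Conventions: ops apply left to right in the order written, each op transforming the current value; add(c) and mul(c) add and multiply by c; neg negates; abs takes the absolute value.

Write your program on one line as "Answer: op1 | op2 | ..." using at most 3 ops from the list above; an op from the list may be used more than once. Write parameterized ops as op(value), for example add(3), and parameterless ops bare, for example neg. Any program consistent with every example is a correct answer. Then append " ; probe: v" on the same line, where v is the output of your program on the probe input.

abs | neg ; probe: -8

Check, running the answer program on each example:
  36 -> 36 -> -36
  10 -> 10 -> -10
  -9 -> 9 -> -9
  11 -> 11 -> -11
  -43 -> 43 -> -43
  probe: 8 -> 8 -> -8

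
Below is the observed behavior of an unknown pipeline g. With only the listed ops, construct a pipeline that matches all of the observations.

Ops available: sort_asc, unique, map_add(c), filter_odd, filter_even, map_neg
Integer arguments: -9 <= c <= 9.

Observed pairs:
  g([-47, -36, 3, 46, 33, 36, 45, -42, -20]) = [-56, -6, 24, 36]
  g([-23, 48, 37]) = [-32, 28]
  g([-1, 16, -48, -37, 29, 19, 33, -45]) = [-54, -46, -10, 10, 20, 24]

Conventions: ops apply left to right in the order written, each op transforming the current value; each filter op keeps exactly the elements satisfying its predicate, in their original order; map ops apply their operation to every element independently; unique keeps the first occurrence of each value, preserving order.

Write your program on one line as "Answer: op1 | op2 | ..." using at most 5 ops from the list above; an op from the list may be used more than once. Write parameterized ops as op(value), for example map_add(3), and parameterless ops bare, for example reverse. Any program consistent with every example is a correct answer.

sort_asc | filter_odd | map_add(-3) | map_add(-6)

Check, running the answer program on each example:
  [-47, -36, 3, 46, 33, 36, 45, -42, -20] -> [-47, -42, -36, -20, 3, 33, 36, 45, 46] -> [-47, 3, 33, 45] -> [-50, 0, 30, 42] -> [-56, -6, 24, 36]
  [-23, 48, 37] -> [-23, 37, 48] -> [-23, 37] -> [-26, 34] -> [-32, 28]
  [-1, 16, -48, -37, 29, 19, 33, -45] -> [-48, -45, -37, -1, 16, 19, 29, 33] -> [-45, -37, -1, 19, 29, 33] -> [-48, -40, -4, 16, 26, 30] -> [-54, -46, -10, 10, 20, 24]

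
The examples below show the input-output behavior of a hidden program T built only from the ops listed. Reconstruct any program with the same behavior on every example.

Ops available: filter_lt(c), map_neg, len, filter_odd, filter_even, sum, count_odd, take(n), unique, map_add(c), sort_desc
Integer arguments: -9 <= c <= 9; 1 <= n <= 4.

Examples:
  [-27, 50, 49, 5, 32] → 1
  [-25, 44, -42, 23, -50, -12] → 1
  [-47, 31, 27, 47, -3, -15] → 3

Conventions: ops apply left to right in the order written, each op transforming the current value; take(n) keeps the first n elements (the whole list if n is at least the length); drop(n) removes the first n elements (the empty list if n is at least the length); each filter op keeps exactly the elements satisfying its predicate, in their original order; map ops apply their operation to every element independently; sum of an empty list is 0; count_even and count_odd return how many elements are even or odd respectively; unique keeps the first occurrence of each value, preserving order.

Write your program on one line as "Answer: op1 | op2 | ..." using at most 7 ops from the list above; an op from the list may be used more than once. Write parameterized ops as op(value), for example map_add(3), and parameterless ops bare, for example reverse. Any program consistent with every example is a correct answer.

filter_odd | filter_lt(1) | map_add(-1) | map_add(-9) | sort_desc | count_odd

Check, running the answer program on each example:
  [-27, 50, 49, 5, 32] -> [-27, 49, 5] -> [-27] -> [-28] -> [-37] -> [-37] -> 1
  [-25, 44, -42, 23, -50, -12] -> [-25, 23] -> [-25] -> [-26] -> [-35] -> [-35] -> 1
  [-47, 31, 27, 47, -3, -15] -> [-47, 31, 27, 47, -3, -15] -> [-47, -3, -15] -> [-48, -4, -16] -> [-57, -13, -25] -> [-13, -25, -57] -> 3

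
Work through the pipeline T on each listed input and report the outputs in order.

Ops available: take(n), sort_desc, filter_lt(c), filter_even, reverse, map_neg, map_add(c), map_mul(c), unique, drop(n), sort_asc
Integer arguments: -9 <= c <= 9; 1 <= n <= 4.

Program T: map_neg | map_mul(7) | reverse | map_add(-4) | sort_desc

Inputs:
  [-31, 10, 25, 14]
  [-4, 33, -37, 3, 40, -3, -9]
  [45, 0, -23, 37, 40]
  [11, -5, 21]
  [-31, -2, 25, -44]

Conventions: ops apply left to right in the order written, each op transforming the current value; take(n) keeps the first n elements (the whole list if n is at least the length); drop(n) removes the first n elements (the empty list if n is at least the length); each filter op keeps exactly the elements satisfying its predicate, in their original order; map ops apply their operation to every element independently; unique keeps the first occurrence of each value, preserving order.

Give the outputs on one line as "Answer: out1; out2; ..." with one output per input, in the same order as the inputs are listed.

[213, -74, -102, -179]; [255, 59, 24, 17, -25, -235, -284]; [157, -4, -263, -284, -319]; [31, -81, -151]; [304, 213, 10, -179]

Execution, op by op:
  [-31, 10, 25, 14] -> [31, -10, -25, -14] -> [217, -70, -175, -98] -> [-98, -175, -70, 217] -> [-102, -179, -74, 213] -> [213, -74, -102, -179]
  [-4, 33, -37, 3, 40, -3, -9] -> [4, -33, 37, -3, -40, 3, 9] -> [28, -231, 259, -21, -280, 21, 63] -> [63, 21, -280, -21, 259, -231, 28] -> [59, 17, -284, -25, 255, -235, 24] -> [255, 59, 24, 17, -25, -235, -284]
  [45, 0, -23, 37, 40] -> [-45, 0, 23, -37, -40] -> [-315, 0, 161, -259, -280] -> [-280, -259, 161, 0, -315] -> [-284, -263, 157, -4, -319] -> [157, -4, -263, -284, -319]
  [11, -5, 21] -> [-11, 5, -21] -> [-77, 35, -147] -> [-147, 35, -77] -> [-151, 31, -81] -> [31, -81, -151]
  [-31, -2, 25, -44] -> [31, 2, -25, 44] -> [217, 14, -175, 308] -> [308, -175, 14, 217] -> [304, -179, 10, 213] -> [304, 213, 10, -179]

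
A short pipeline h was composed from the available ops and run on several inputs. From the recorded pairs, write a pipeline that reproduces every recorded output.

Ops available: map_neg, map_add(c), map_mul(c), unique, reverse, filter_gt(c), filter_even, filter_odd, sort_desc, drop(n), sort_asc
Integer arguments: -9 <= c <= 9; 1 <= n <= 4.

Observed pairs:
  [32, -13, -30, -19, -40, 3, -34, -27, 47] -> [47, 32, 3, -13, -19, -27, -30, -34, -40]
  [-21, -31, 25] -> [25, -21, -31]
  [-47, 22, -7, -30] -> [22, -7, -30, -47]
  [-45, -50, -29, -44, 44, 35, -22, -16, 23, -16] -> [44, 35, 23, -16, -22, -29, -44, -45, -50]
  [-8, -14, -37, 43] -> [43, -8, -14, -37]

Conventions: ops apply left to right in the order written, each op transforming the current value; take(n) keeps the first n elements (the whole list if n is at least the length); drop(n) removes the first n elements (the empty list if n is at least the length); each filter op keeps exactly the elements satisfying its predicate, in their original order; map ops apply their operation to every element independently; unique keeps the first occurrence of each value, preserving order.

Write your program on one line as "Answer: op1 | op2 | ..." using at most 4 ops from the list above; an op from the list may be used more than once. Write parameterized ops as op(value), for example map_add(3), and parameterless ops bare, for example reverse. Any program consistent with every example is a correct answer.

sort_asc | unique | reverse

Check, running the answer program on each example:
  [32, -13, -30, -19, -40, 3, -34, -27, 47] -> [-40, -34, -30, -27, -19, -13, 3, 32, 47] -> [-40, -34, -30, -27, -19, -13, 3, 32, 47] -> [47, 32, 3, -13, -19, -27, -30, -34, -40]
  [-21, -31, 25] -> [-31, -21, 25] -> [-31, -21, 25] -> [25, -21, -31]
  [-47, 22, -7, -30] -> [-47, -30, -7, 22] -> [-47, -30, -7, 22] -> [22, -7, -30, -47]
  [-45, -50, -29, -44, 44, 35, -22, -16, 23, -16] -> [-50, -45, -44, -29, -22, -16, -16, 23, 35, 44] -> [-50, -45, -44, -29, -22, -16, 23, 35, 44] -> [44, 35, 23, -16, -22, -29, -44, -45, -50]
  [-8, -14, -37, 43] -> [-37, -14, -8, 43] -> [-37, -14, -8, 43] -> [43, -8, -14, -37]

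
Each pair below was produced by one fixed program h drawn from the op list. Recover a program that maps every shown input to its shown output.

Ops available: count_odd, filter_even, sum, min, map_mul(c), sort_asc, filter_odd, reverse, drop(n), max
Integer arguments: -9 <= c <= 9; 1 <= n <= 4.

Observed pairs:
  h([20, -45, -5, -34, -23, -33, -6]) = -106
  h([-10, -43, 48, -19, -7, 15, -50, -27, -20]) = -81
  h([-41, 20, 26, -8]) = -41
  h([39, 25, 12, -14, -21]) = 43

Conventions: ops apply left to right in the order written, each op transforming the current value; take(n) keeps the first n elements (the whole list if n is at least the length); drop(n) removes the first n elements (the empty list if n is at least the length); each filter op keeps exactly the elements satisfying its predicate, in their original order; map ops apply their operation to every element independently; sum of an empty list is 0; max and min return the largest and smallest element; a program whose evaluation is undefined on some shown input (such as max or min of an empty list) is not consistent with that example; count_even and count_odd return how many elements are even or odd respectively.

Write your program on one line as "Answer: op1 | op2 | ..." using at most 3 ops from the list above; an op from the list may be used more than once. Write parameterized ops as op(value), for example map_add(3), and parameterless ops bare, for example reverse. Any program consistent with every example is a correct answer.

filter_odd | sum

Check, running the answer program on each example:
  [20, -45, -5, -34, -23, -33, -6] -> [-45, -5, -23, -33] -> -106
  [-10, -43, 48, -19, -7, 15, -50, -27, -20] -> [-43, -19, -7, 15, -27] -> -81
  [-41, 20, 26, -8] -> [-41] -> -41
  [39, 25, 12, -14, -21] -> [39, 25, -21] -> 43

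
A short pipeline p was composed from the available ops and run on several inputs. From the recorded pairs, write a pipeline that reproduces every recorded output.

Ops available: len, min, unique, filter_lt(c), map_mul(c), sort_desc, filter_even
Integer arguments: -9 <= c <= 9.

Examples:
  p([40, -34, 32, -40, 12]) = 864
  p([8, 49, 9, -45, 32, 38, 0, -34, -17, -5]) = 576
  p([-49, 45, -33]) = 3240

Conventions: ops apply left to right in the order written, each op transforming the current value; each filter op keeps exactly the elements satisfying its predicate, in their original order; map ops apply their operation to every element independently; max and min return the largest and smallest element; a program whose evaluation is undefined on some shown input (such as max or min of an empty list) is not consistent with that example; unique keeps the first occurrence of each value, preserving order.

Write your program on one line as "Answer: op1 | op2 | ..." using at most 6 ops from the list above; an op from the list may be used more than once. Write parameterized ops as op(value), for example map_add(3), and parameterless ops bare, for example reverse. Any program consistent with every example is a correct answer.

map_mul(-9) | filter_lt(-8) | sort_desc | map_mul(8) | map_mul(-1) | min

Check, running the answer program on each example:
  [40, -34, 32, -40, 12] -> [-360, 306, -288, 360, -108] -> [-360, -288, -108] -> [-108, -288, -360] -> [-864, -2304, -2880] -> [864, 2304, 2880] -> 864
  [8, 49, 9, -45, 32, 38, 0, -34, -17, -5] -> [-72, -441, -81, 405, -288, -342, 0, 306, 153, 45] -> [-72, -441, -81, -288, -342] -> [-72, -81, -288, -342, -441] -> [-576, -648, -2304, -2736, -3528] -> [576, 648, 2304, 2736, 3528] -> 576
  [-49, 45, -33] -> [441, -405, 297] -> [-405] -> [-405] -> [-3240] -> [3240] -> 3240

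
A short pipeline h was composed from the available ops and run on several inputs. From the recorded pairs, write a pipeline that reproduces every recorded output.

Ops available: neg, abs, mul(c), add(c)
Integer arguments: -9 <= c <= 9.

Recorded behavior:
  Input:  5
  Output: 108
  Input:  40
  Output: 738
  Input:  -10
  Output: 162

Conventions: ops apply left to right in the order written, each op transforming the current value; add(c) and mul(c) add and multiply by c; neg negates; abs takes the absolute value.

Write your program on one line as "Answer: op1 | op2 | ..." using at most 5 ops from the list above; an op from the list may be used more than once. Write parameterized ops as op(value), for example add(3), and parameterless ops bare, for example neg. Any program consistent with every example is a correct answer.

add(8) | add(-7) | mul(9) | mul(2) | abs

Check, running the answer program on each example:
  5 -> 13 -> 6 -> 54 -> 108 -> 108
  40 -> 48 -> 41 -> 369 -> 738 -> 738
  -10 -> -2 -> -9 -> -81 -> -162 -> 162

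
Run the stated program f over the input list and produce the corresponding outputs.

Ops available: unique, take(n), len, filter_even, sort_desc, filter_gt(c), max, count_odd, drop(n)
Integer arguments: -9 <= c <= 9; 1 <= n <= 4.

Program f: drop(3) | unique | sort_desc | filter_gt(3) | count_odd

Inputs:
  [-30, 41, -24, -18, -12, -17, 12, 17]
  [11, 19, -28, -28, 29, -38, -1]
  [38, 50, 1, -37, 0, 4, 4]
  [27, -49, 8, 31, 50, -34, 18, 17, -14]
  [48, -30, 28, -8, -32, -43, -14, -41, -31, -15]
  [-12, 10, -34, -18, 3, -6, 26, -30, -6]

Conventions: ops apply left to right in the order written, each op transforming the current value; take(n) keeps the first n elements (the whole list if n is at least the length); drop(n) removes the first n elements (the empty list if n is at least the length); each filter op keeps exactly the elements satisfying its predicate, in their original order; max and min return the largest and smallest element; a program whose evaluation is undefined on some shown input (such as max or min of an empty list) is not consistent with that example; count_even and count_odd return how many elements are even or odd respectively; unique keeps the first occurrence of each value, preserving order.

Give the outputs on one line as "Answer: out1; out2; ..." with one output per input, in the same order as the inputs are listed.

1; 1; 0; 2; 0; 0

Execution, op by op:
  [-30, 41, -24, -18, -12, -17, 12, 17] -> [-18, -12, -17, 12, 17] -> [-18, -12, -17, 12, 17] -> [17, 12, -12, -17, -18] -> [17, 12] -> 1
  [11, 19, -28, -28, 29, -38, -1] -> [-28, 29, -38, -1] -> [-28, 29, -38, -1] -> [29, -1, -28, -38] -> [29] -> 1
  [38, 50, 1, -37, 0, 4, 4] -> [-37, 0, 4, 4] -> [-37, 0, 4] -> [4, 0, -37] -> [4] -> 0
  [27, -49, 8, 31, 50, -34, 18, 17, -14] -> [31, 50, -34, 18, 17, -14] -> [31, 50, -34, 18, 17, -14] -> [50, 31, 18, 17, -14, -34] -> [50, 31, 18, 17] -> 2
  [48, -30, 28, -8, -32, -43, -14, -41, -31, -15] -> [-8, -32, -43, -14, -41, -31, -15] -> [-8, -32, -43, -14, -41, -31, -15] -> [-8, -14, -15, -31, -32, -41, -43] -> [] -> 0
  [-12, 10, -34, -18, 3, -6, 26, -30, -6] -> [-18, 3, -6, 26, -30, -6] -> [-18, 3, -6, 26, -30] -> [26, 3, -6, -18, -30] -> [26] -> 0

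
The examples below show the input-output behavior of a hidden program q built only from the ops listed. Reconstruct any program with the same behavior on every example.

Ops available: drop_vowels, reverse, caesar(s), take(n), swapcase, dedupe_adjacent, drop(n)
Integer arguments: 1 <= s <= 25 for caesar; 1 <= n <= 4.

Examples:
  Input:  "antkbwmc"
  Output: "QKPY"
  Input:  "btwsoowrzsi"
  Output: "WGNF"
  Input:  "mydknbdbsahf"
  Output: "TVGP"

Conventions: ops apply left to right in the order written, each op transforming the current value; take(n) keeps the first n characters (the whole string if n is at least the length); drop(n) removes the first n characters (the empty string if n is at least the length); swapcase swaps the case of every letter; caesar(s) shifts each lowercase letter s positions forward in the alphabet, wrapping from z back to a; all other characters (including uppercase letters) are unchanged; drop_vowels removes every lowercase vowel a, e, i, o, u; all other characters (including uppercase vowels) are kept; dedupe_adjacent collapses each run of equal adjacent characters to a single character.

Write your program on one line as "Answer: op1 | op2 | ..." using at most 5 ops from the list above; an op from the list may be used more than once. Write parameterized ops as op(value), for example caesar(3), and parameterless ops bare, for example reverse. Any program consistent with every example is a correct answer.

caesar(14) | drop_vowels | reverse | take(4) | swapcase

Check, running the answer program on each example:
  "antkbwmc" -> "obhypkaq" -> "bhypkq" -> "qkpyhb" -> "qkpy" -> "QKPY"
  "btwsoowrzsi" -> "phkgcckfngw" -> "phkgcckfngw" -> "wgnfkccgkhp" -> "wgnf" -> "WGNF"
  "mydknbdbsahf" -> "amrybprpgovt" -> "mrybprpgvt" -> "tvgprpbyrm" -> "tvgp" -> "TVGP"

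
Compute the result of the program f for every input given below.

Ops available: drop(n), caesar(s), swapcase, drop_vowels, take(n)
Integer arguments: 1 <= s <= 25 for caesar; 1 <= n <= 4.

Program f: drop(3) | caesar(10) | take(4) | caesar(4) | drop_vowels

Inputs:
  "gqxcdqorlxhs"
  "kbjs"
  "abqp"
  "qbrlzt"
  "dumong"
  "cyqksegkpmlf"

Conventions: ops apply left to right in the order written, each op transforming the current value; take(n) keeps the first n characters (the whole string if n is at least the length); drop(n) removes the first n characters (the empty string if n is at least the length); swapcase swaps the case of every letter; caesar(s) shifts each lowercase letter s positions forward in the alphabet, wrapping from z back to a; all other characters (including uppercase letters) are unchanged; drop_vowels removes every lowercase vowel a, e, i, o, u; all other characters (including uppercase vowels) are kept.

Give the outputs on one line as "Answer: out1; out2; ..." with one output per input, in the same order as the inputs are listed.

"qrc"; "g"; "d"; "znh"; "cb"; "ygs"

Execution, op by op:
  "gqxcdqorlxhs" -> "cdqorlxhs" -> "mnaybvhrc" -> "mnay" -> "qrec" -> "qrc"
  "kbjs" -> "s" -> "c" -> "c" -> "g" -> "g"
  "abqp" -> "p" -> "z" -> "z" -> "d" -> "d"
  "qbrlzt" -> "lzt" -> "vjd" -> "vjd" -> "znh" -> "znh"
  "dumong" -> "ong" -> "yxq" -> "yxq" -> "cbu" -> "cb"
  "cyqksegkpmlf" -> "ksegkpmlf" -> "ucoquzwvp" -> "ucoq" -> "ygsu" -> "ygs"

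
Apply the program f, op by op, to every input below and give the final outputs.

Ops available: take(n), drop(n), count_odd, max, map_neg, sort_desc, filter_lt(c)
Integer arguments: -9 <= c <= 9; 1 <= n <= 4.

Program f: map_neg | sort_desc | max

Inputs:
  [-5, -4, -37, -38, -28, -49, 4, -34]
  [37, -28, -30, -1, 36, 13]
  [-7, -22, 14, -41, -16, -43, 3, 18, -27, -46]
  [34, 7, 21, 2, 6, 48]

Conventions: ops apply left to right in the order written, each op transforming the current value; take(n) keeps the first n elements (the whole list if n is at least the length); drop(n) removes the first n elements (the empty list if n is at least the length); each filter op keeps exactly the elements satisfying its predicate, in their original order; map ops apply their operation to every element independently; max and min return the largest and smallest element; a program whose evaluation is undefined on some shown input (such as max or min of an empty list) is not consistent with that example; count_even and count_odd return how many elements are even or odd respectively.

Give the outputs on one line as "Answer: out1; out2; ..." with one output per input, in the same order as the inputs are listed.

Execution, op by op:
  [-5, -4, -37, -38, -28, -49, 4, -34] -> [5, 4, 37, 38, 28, 49, -4, 34] -> [49, 38, 37, 34, 28, 5, 4, -4] -> 49
  [37, -28, -30, -1, 36, 13] -> [-37, 28, 30, 1, -36, -13] -> [30, 28, 1, -13, -36, -37] -> 30
  [-7, -22, 14, -41, -16, -43, 3, 18, -27, -46] -> [7, 22, -14, 41, 16, 43, -3, -18, 27, 46] -> [46, 43, 41, 27, 22, 16, 7, -3, -14, -18] -> 46
  [34, 7, 21, 2, 6, 48] -> [-34, -7, -21, -2, -6, -48] -> [-2, -6, -7, -21, -34, -48] -> -2

49; 30; 46; -2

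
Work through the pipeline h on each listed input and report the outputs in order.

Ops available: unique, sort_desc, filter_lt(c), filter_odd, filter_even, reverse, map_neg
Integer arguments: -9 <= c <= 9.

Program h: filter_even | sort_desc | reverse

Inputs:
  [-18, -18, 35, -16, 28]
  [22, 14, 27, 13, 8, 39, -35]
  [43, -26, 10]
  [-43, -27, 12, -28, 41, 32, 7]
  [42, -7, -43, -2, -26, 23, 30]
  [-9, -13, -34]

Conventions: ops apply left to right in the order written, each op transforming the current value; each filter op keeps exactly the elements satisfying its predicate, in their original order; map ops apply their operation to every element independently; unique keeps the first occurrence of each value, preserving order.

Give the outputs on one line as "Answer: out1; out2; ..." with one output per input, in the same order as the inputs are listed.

[-18, -18, -16, 28]; [8, 14, 22]; [-26, 10]; [-28, 12, 32]; [-26, -2, 30, 42]; [-34]

Execution, op by op:
  [-18, -18, 35, -16, 28] -> [-18, -18, -16, 28] -> [28, -16, -18, -18] -> [-18, -18, -16, 28]
  [22, 14, 27, 13, 8, 39, -35] -> [22, 14, 8] -> [22, 14, 8] -> [8, 14, 22]
  [43, -26, 10] -> [-26, 10] -> [10, -26] -> [-26, 10]
  [-43, -27, 12, -28, 41, 32, 7] -> [12, -28, 32] -> [32, 12, -28] -> [-28, 12, 32]
  [42, -7, -43, -2, -26, 23, 30] -> [42, -2, -26, 30] -> [42, 30, -2, -26] -> [-26, -2, 30, 42]
  [-9, -13, -34] -> [-34] -> [-34] -> [-34]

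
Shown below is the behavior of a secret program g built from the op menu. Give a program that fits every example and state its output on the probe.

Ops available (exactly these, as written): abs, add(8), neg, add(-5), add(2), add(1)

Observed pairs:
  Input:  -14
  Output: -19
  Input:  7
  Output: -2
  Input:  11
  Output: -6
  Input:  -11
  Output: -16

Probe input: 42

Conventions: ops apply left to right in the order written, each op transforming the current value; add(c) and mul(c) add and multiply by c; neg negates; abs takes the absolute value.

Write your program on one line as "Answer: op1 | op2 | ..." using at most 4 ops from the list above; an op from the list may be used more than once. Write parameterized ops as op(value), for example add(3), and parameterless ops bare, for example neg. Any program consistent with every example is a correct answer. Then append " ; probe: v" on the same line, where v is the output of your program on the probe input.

add(-5) | abs | neg ; probe: -37

Check, running the answer program on each example:
  -14 -> -19 -> 19 -> -19
  7 -> 2 -> 2 -> -2
  11 -> 6 -> 6 -> -6
  -11 -> -16 -> 16 -> -16
  probe: 42 -> 37 -> 37 -> -37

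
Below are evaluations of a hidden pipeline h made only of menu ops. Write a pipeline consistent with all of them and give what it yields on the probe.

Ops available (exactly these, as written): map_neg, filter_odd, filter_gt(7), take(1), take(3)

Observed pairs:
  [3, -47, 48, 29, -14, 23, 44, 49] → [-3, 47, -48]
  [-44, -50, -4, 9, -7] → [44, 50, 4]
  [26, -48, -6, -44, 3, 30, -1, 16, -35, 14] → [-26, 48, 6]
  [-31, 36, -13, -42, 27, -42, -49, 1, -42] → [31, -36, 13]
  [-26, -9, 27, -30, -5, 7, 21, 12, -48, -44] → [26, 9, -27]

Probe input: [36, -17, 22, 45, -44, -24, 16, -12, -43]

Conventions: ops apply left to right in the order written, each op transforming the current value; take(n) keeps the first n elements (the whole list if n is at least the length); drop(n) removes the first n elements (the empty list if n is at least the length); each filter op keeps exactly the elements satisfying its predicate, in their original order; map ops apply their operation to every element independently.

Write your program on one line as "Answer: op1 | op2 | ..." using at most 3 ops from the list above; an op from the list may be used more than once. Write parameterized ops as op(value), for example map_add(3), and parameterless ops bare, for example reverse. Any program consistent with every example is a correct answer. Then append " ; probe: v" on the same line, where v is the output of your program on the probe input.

map_neg | take(3) ; probe: [-36, 17, -22]

Check, running the answer program on each example:
  [3, -47, 48, 29, -14, 23, 44, 49] -> [-3, 47, -48, -29, 14, -23, -44, -49] -> [-3, 47, -48]
  [-44, -50, -4, 9, -7] -> [44, 50, 4, -9, 7] -> [44, 50, 4]
  [26, -48, -6, -44, 3, 30, -1, 16, -35, 14] -> [-26, 48, 6, 44, -3, -30, 1, -16, 35, -14] -> [-26, 48, 6]
  [-31, 36, -13, -42, 27, -42, -49, 1, -42] -> [31, -36, 13, 42, -27, 42, 49, -1, 42] -> [31, -36, 13]
  [-26, -9, 27, -30, -5, 7, 21, 12, -48, -44] -> [26, 9, -27, 30, 5, -7, -21, -12, 48, 44] -> [26, 9, -27]
  probe: [36, -17, 22, 45, -44, -24, 16, -12, -43] -> [-36, 17, -22, -45, 44, 24, -16, 12, 43] -> [-36, 17, -22]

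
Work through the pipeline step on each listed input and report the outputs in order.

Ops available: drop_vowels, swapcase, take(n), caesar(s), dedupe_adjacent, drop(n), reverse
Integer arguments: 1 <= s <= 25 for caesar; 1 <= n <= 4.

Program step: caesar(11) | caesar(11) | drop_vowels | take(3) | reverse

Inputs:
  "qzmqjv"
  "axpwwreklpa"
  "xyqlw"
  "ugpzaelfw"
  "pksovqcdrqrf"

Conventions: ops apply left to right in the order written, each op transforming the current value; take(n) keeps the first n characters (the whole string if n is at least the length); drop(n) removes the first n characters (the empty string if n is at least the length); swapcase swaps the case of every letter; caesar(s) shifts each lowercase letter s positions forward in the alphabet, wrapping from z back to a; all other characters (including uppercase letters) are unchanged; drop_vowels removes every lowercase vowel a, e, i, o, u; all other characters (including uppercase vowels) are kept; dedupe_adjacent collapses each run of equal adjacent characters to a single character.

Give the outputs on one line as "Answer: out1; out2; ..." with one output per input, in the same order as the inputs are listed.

"mvm"; "ltw"; "hmt"; "lcq"; "kgl"

Execution, op by op:
  "qzmqjv" -> "bkxbug" -> "mvimfr" -> "mvmfr" -> "mvm" -> "mvm"
  "axpwwreklpa" -> "liahhcpvwal" -> "wtlssnaghlw" -> "wtlssnghlw" -> "wtl" -> "ltw"
  "xyqlw" -> "ijbwh" -> "tumhs" -> "tmhs" -> "tmh" -> "hmt"
  "ugpzaelfw" -> "fraklpwqh" -> "qclvwahbs" -> "qclvwhbs" -> "qcl" -> "lcq"
  "pksovqcdrqrf" -> "avdzgbnocbcq" -> "lgokrmyznmnb" -> "lgkrmyznmnb" -> "lgk" -> "kgl"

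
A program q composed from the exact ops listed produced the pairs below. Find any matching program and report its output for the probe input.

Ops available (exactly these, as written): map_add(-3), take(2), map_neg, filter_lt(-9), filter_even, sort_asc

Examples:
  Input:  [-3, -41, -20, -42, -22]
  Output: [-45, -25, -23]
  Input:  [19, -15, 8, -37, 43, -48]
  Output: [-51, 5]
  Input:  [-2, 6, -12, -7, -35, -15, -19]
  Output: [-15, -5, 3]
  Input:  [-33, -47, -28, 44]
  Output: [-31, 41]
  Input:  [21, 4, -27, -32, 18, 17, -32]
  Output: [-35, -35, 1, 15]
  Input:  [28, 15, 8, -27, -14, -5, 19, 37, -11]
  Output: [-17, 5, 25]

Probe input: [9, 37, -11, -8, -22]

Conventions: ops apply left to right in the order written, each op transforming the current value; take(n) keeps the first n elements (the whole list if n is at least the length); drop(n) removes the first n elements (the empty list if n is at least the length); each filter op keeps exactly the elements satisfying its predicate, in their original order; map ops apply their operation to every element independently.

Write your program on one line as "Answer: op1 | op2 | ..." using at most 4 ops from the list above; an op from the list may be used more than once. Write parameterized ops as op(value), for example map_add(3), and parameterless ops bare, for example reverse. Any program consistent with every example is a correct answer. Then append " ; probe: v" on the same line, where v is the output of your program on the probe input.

filter_even | sort_asc | map_add(-3) ; probe: [-25, -11]

Check, running the answer program on each example:
  [-3, -41, -20, -42, -22] -> [-20, -42, -22] -> [-42, -22, -20] -> [-45, -25, -23]
  [19, -15, 8, -37, 43, -48] -> [8, -48] -> [-48, 8] -> [-51, 5]
  [-2, 6, -12, -7, -35, -15, -19] -> [-2, 6, -12] -> [-12, -2, 6] -> [-15, -5, 3]
  [-33, -47, -28, 44] -> [-28, 44] -> [-28, 44] -> [-31, 41]
  [21, 4, -27, -32, 18, 17, -32] -> [4, -32, 18, -32] -> [-32, -32, 4, 18] -> [-35, -35, 1, 15]
  [28, 15, 8, -27, -14, -5, 19, 37, -11] -> [28, 8, -14] -> [-14, 8, 28] -> [-17, 5, 25]
  probe: [9, 37, -11, -8, -22] -> [-8, -22] -> [-22, -8] -> [-25, -11]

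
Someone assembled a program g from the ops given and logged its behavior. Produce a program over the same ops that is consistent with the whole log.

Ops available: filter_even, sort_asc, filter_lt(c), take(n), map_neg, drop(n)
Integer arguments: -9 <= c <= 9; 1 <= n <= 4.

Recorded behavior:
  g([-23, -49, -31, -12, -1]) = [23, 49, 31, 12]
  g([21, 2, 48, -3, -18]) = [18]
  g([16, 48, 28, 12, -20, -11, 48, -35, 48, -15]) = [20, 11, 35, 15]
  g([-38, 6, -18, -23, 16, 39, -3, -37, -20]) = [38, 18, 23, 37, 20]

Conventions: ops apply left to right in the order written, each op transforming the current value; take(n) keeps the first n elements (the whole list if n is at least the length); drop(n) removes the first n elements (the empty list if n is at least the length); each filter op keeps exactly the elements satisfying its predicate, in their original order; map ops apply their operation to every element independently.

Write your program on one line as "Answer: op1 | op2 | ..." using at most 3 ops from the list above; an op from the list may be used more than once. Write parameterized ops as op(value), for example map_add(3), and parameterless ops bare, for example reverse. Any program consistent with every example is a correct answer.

filter_lt(-7) | map_neg

Check, running the answer program on each example:
  [-23, -49, -31, -12, -1] -> [-23, -49, -31, -12] -> [23, 49, 31, 12]
  [21, 2, 48, -3, -18] -> [-18] -> [18]
  [16, 48, 28, 12, -20, -11, 48, -35, 48, -15] -> [-20, -11, -35, -15] -> [20, 11, 35, 15]
  [-38, 6, -18, -23, 16, 39, -3, -37, -20] -> [-38, -18, -23, -37, -20] -> [38, 18, 23, 37, 20]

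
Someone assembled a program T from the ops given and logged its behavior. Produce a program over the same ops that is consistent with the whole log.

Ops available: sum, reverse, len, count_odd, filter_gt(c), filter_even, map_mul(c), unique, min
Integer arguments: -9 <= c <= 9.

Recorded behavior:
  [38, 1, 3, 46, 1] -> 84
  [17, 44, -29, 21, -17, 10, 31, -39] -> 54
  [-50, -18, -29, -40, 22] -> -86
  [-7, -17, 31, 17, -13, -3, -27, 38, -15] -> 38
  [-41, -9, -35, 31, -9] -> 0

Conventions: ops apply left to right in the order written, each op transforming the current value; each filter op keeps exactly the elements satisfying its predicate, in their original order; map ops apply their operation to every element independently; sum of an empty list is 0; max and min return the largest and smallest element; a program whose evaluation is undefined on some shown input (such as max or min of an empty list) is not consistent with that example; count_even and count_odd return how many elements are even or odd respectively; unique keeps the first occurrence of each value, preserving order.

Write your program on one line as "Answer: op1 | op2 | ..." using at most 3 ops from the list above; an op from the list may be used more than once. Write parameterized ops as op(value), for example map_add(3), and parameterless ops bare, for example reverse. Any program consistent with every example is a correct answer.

filter_even | sum

Check, running the answer program on each example:
  [38, 1, 3, 46, 1] -> [38, 46] -> 84
  [17, 44, -29, 21, -17, 10, 31, -39] -> [44, 10] -> 54
  [-50, -18, -29, -40, 22] -> [-50, -18, -40, 22] -> -86
  [-7, -17, 31, 17, -13, -3, -27, 38, -15] -> [38] -> 38
  [-41, -9, -35, 31, -9] -> [] -> 0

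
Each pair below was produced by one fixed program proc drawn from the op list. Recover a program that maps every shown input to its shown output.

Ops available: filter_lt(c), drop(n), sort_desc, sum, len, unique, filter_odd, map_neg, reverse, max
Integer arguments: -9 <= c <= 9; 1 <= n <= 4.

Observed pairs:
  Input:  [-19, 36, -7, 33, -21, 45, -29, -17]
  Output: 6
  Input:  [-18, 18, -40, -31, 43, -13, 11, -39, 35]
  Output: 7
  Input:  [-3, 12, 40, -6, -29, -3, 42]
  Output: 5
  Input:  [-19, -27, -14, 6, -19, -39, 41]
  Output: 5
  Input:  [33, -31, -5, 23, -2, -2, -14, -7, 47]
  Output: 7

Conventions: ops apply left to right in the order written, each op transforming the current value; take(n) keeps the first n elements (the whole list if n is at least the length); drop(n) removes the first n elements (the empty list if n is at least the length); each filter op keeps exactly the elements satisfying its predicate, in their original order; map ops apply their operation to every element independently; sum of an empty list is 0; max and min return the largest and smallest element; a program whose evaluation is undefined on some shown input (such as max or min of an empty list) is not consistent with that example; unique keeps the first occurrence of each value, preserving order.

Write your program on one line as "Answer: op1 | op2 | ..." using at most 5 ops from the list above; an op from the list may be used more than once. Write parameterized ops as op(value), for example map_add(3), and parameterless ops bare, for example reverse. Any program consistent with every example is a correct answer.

map_neg | sort_desc | map_neg | drop(2) | len

Check, running the answer program on each example:
  [-19, 36, -7, 33, -21, 45, -29, -17] -> [19, -36, 7, -33, 21, -45, 29, 17] -> [29, 21, 19, 17, 7, -33, -36, -45] -> [-29, -21, -19, -17, -7, 33, 36, 45] -> [-19, -17, -7, 33, 36, 45] -> 6
  [-18, 18, -40, -31, 43, -13, 11, -39, 35] -> [18, -18, 40, 31, -43, 13, -11, 39, -35] -> [40, 39, 31, 18, 13, -11, -18, -35, -43] -> [-40, -39, -31, -18, -13, 11, 18, 35, 43] -> [-31, -18, -13, 11, 18, 35, 43] -> 7
  [-3, 12, 40, -6, -29, -3, 42] -> [3, -12, -40, 6, 29, 3, -42] -> [29, 6, 3, 3, -12, -40, -42] -> [-29, -6, -3, -3, 12, 40, 42] -> [-3, -3, 12, 40, 42] -> 5
  [-19, -27, -14, 6, -19, -39, 41] -> [19, 27, 14, -6, 19, 39, -41] -> [39, 27, 19, 19, 14, -6, -41] -> [-39, -27, -19, -19, -14, 6, 41] -> [-19, -19, -14, 6, 41] -> 5
  [33, -31, -5, 23, -2, -2, -14, -7, 47] -> [-33, 31, 5, -23, 2, 2, 14, 7, -47] -> [31, 14, 7, 5, 2, 2, -23, -33, -47] -> [-31, -14, -7, -5, -2, -2, 23, 33, 47] -> [-7, -5, -2, -2, 23, 33, 47] -> 7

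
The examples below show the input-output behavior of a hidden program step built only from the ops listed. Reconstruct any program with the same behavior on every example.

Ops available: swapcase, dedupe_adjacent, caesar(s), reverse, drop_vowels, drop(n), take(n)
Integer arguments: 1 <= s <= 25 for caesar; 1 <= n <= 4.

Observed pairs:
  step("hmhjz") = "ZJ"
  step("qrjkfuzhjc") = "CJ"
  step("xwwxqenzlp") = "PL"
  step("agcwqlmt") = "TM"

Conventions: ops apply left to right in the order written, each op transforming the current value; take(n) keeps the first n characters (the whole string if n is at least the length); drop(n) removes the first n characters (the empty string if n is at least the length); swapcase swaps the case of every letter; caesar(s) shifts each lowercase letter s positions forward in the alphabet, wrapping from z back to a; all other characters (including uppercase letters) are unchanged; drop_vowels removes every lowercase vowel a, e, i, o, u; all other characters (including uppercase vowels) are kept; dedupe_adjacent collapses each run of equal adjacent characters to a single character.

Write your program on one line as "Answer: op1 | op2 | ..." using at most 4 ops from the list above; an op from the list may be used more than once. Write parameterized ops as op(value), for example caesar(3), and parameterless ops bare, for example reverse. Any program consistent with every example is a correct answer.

reverse | swapcase | dedupe_adjacent | take(2)

Check, running the answer program on each example:
  "hmhjz" -> "zjhmh" -> "ZJHMH" -> "ZJHMH" -> "ZJ"
  "qrjkfuzhjc" -> "cjhzufkjrq" -> "CJHZUFKJRQ" -> "CJHZUFKJRQ" -> "CJ"
  "xwwxqenzlp" -> "plzneqxwwx" -> "PLZNEQXWWX" -> "PLZNEQXWX" -> "PL"
  "agcwqlmt" -> "tmlqwcga" -> "TMLQWCGA" -> "TMLQWCGA" -> "TM"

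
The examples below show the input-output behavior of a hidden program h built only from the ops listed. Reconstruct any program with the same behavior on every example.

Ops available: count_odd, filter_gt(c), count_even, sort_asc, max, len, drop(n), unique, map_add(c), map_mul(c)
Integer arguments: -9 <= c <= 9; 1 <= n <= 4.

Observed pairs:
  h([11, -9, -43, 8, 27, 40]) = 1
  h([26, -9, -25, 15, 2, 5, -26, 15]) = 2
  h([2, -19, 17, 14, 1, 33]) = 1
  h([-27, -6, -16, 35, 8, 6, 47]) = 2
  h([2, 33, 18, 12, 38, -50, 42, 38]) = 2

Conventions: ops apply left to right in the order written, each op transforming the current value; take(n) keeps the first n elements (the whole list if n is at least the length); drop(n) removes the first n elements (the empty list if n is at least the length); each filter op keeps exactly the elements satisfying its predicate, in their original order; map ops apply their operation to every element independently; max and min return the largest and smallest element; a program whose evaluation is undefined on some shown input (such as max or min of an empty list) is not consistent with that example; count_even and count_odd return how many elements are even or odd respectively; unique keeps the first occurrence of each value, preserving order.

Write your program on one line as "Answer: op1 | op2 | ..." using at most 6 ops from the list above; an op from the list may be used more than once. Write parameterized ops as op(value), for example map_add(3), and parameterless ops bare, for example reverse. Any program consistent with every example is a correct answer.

unique | map_mul(-8) | map_add(3) | drop(4) | drop(1) | count_odd

Check, running the answer program on each example:
  [11, -9, -43, 8, 27, 40] -> [11, -9, -43, 8, 27, 40] -> [-88, 72, 344, -64, -216, -320] -> [-85, 75, 347, -61, -213, -317] -> [-213, -317] -> [-317] -> 1
  [26, -9, -25, 15, 2, 5, -26, 15] -> [26, -9, -25, 15, 2, 5, -26] -> [-208, 72, 200, -120, -16, -40, 208] -> [-205, 75, 203, -117, -13, -37, 211] -> [-13, -37, 211] -> [-37, 211] -> 2
  [2, -19, 17, 14, 1, 33] -> [2, -19, 17, 14, 1, 33] -> [-16, 152, -136, -112, -8, -264] -> [-13, 155, -133, -109, -5, -261] -> [-5, -261] -> [-261] -> 1
  [-27, -6, -16, 35, 8, 6, 47] -> [-27, -6, -16, 35, 8, 6, 47] -> [216, 48, 128, -280, -64, -48, -376] -> [219, 51, 131, -277, -61, -45, -373] -> [-61, -45, -373] -> [-45, -373] -> 2
  [2, 33, 18, 12, 38, -50, 42, 38] -> [2, 33, 18, 12, 38, -50, 42] -> [-16, -264, -144, -96, -304, 400, -336] -> [-13, -261, -141, -93, -301, 403, -333] -> [-301, 403, -333] -> [403, -333] -> 2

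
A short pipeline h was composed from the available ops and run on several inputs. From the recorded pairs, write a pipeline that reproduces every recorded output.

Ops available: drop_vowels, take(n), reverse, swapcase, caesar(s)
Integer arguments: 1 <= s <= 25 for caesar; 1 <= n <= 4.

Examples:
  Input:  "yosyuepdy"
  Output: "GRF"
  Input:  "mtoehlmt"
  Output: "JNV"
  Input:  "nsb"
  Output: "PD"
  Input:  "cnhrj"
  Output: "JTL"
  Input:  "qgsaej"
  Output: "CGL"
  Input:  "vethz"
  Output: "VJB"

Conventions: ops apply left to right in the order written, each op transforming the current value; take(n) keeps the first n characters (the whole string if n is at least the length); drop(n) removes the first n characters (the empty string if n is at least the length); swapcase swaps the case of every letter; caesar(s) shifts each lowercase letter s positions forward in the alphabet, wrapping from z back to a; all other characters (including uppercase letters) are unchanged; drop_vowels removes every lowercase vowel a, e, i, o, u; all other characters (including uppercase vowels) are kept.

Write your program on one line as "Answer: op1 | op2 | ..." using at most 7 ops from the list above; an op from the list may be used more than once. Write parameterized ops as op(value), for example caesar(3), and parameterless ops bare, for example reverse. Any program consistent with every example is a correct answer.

caesar(2) | drop_vowels | reverse | take(3) | reverse | swapcase

Check, running the answer program on each example:
  "yosyuepdy" -> "aquawgrfa" -> "qwgrf" -> "frgwq" -> "frg" -> "grf" -> "GRF"
  "mtoehlmt" -> "ovqgjnov" -> "vqgjnv" -> "vnjgqv" -> "vnj" -> "jnv" -> "JNV"
  "nsb" -> "pud" -> "pd" -> "dp" -> "dp" -> "pd" -> "PD"
  "cnhrj" -> "epjtl" -> "pjtl" -> "ltjp" -> "ltj" -> "jtl" -> "JTL"
  "qgsaej" -> "siucgl" -> "scgl" -> "lgcs" -> "lgc" -> "cgl" -> "CGL"
  "vethz" -> "xgvjb" -> "xgvjb" -> "bjvgx" -> "bjv" -> "vjb" -> "VJB"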